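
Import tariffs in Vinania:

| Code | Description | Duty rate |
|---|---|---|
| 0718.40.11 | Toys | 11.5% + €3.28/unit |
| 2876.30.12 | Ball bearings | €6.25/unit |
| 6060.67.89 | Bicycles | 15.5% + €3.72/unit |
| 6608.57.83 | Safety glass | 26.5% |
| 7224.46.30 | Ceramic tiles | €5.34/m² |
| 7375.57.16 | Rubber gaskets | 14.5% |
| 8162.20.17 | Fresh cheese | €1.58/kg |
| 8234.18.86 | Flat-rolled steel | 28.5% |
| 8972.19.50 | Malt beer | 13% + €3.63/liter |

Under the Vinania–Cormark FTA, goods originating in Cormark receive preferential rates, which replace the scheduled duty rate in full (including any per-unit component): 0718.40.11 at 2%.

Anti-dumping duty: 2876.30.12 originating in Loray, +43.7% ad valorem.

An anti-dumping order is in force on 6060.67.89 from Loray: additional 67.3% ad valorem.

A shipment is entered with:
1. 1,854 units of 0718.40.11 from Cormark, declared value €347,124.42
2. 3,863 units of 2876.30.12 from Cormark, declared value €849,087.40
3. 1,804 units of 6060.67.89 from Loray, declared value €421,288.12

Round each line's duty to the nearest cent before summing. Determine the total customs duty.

Line 1 (0718.40.11, Cormark, 1,854 units, €347,124.42):
Base rate for 0718.40.11 is 11.5% + €3.28/unit.
Origin Cormark qualifies under the Vinania–Cormark agreement and 0718.40.11 is covered: preferential rate 2% applies instead.
Duty = €347,124.42 × 2% = €6,942.49.
Line 2 (2876.30.12, Cormark, 3,863 units, €849,087.40):
Base rate for 2876.30.12 is €6.25/unit.
Origin Cormark is the FTA partner but 2876.30.12 is not on the preference list; base rate stands.
The additional-duty order on 2876.30.12 targets Loray, not Cormark; it does not apply.
Duty = 3,863 × €6.25 = €24,143.75.
Line 3 (6060.67.89, Loray, 1,804 units, €421,288.12):
Base rate for 6060.67.89 is 15.5% + €3.72/unit.
Additional duty on 6060.67.89 from Loray: +67.3%. Applied ad valorem rate: 15.5% + 67.3% = 82.8%.
Duty = €421,288.12 × 82.8% + 1,804 × €3.72 = €355,537.44.
Total = €6,942.49 + €24,143.75 + €355,537.44 = €386,623.68.

€386,623.68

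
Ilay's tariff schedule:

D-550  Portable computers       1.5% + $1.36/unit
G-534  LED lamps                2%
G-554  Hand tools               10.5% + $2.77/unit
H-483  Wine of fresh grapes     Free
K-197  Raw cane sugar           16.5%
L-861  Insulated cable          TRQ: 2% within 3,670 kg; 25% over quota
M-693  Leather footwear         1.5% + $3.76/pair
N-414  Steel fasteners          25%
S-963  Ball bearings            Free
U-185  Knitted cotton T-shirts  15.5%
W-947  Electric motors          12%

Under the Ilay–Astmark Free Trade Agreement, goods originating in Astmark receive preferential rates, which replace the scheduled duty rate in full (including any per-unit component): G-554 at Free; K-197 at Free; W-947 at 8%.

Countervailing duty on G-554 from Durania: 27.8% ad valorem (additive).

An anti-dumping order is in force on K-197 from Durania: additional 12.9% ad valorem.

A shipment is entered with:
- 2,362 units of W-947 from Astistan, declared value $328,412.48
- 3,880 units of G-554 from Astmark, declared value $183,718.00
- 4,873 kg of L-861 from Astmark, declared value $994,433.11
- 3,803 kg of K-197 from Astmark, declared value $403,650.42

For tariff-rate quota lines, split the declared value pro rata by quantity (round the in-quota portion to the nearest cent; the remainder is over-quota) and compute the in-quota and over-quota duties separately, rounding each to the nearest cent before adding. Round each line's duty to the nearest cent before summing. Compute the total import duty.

$115,762.29

Line 1 (W-947, Astistan, 2,362 units, $328,412.48):
Base rate for W-947 is 12%.
W-947 has an FTA preferential rate, but origin Astistan is not Astmark; base rate stands.
Duty = $328,412.48 × 12% = $39,409.50.
Line 2 (G-554, Astmark, 3,880 units, $183,718.00):
Base rate for G-554 is 10.5% + $2.77/unit.
Origin Astmark qualifies under the Ilay–Astmark agreement and G-554 is covered: preferential rate Free applies instead.
The additional-duty order on G-554 targets Durania, not Astmark; it does not apply.
Duty = $183,718.00 × 0% = $0.00.
Line 3 (L-861, Astmark, 4,873 kg, $994,433.11):
Code L-861 is under a tariff-rate quota (threshold 3,670 kg). In-quota: 3,670 kg at 2%; over-quota: 1,203 kg at 25%.
Pro-rata value split: in-quota = $994,433.11 × 3,670/4,873 = $748,936.90; over-quota = $994,433.11 − $748,936.90 = $245,496.21.
In-quota duty = $748,936.90 × 2% = $14,978.74. Over-quota duty = $245,496.21 × 25% = $61,374.05.
Line duty = $14,978.74 + $61,374.05 = $76,352.79.
Line 4 (K-197, Astmark, 3,803 kg, $403,650.42):
Base rate for K-197 is 16.5%.
Origin Astmark qualifies under the Ilay–Astmark agreement and K-197 is covered: preferential rate Free applies instead.
The additional-duty order on K-197 targets Durania, not Astmark; it does not apply.
Duty = $403,650.42 × 0% = $0.00.
Total = $39,409.50 + $0.00 + $76,352.79 + $0.00 = $115,762.29.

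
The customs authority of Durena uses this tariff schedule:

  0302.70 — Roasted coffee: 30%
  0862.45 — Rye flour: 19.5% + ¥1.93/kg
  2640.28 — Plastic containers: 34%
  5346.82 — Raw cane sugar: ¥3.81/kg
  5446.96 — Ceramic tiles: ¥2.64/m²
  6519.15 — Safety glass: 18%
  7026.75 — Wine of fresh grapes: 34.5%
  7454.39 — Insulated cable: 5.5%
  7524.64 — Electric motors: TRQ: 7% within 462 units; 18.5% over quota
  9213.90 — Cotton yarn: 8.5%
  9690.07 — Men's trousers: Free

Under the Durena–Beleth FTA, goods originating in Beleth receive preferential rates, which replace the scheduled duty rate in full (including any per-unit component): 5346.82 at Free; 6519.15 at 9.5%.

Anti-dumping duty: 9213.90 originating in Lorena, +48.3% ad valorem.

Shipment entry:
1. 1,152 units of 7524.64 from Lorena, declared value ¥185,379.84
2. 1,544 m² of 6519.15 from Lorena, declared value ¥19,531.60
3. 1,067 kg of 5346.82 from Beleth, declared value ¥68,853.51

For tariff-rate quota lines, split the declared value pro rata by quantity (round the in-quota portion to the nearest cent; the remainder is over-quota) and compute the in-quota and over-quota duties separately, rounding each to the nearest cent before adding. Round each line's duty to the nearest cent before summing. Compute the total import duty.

¥29,261.28

Line 1 (7524.64, Lorena, 1,152 units, ¥185,379.84):
Code 7524.64 is under a tariff-rate quota (threshold 462 units). In-quota: 462 units at 7%; over-quota: 690 units at 18.5%.
Pro-rata value split: in-quota = ¥185,379.84 × 462/1,152 = ¥74,345.04; over-quota = ¥185,379.84 − ¥74,345.04 = ¥111,034.80.
In-quota duty = ¥74,345.04 × 7% = ¥5,204.15. Over-quota duty = ¥111,034.80 × 18.5% = ¥20,541.44.
Line duty = ¥5,204.15 + ¥20,541.44 = ¥25,745.59.
Line 2 (6519.15, Lorena, 1,544 m², ¥19,531.60):
Base rate for 6519.15 is 18%.
6519.15 has an FTA preferential rate, but origin Lorena is not Beleth; base rate stands.
Duty = ¥19,531.60 × 18% = ¥3,515.69.
Line 3 (5346.82, Beleth, 1,067 kg, ¥68,853.51):
Base rate for 5346.82 is ¥3.81/kg.
Origin Beleth qualifies under the Durena–Beleth agreement and 5346.82 is covered: preferential rate Free applies instead.
Duty = ¥68,853.51 × 0% = ¥0.00.
Total = ¥25,745.59 + ¥3,515.69 + ¥0.00 = ¥29,261.28.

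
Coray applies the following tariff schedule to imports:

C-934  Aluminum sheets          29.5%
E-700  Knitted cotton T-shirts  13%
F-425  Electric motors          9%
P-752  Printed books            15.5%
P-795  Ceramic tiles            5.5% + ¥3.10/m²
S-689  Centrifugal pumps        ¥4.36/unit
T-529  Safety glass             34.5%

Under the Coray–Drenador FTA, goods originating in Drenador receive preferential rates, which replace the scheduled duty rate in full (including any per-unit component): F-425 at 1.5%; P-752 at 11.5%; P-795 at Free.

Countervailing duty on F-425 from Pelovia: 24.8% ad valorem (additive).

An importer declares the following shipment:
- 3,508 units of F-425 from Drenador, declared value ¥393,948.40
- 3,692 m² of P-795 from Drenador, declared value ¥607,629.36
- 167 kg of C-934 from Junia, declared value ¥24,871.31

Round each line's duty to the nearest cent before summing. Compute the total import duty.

Line 1 (F-425, Drenador, 3,508 units, ¥393,948.40):
Base rate for F-425 is 9%.
Origin Drenador qualifies under the Coray–Drenador agreement and F-425 is covered: preferential rate 1.5% applies instead.
The additional-duty order on F-425 targets Pelovia, not Drenador; it does not apply.
Duty = ¥393,948.40 × 1.5% = ¥5,909.23.
Line 2 (P-795, Drenador, 3,692 m², ¥607,629.36):
Base rate for P-795 is 5.5% + ¥3.10/m².
Origin Drenador qualifies under the Coray–Drenador agreement and P-795 is covered: preferential rate Free applies instead.
Duty = ¥607,629.36 × 0% = ¥0.00.
Line 3 (C-934, Junia, 167 kg, ¥24,871.31):
Base rate for C-934 is 29.5%.
Duty = ¥24,871.31 × 29.5% = ¥7,337.04.
Total = ¥5,909.23 + ¥0.00 + ¥7,337.04 = ¥13,246.27.

¥13,246.27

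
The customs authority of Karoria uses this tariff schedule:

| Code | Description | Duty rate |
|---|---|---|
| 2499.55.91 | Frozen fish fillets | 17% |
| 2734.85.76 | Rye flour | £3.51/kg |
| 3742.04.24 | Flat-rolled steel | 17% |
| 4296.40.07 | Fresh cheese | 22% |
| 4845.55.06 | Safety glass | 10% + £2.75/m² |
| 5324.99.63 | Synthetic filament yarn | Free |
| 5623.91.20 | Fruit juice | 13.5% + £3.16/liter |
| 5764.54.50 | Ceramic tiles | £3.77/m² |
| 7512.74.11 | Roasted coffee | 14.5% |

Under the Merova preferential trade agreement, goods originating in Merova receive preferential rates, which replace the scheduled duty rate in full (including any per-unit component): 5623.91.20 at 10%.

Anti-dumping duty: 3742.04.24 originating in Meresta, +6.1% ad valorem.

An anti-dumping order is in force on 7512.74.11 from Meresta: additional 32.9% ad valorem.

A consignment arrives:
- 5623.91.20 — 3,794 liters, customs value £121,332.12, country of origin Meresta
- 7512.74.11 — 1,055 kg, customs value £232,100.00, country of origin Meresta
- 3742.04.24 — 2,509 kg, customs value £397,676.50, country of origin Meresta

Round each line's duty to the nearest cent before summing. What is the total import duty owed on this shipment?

Line 1 (5623.91.20, Meresta, 3,794 liters, £121,332.12):
Base rate for 5623.91.20 is 13.5% + £3.16/liter.
5623.91.20 has an FTA preferential rate, but origin Meresta is not Merova; base rate stands.
Duty = £121,332.12 × 13.5% + 3,794 × £3.16 = £28,368.88.
Line 2 (7512.74.11, Meresta, 1,055 kg, £232,100.00):
Base rate for 7512.74.11 is 14.5%.
Additional duty on 7512.74.11 from Meresta: +32.9%. Applied ad valorem rate: 14.5% + 32.9% = 47.4%.
Duty = £232,100.00 × 47.4% = £110,015.40.
Line 3 (3742.04.24, Meresta, 2,509 kg, £397,676.50):
Base rate for 3742.04.24 is 17%.
Additional duty on 3742.04.24 from Meresta: +6.1%. Applied ad valorem rate: 17% + 6.1% = 23.1%.
Duty = £397,676.50 × 23.1% = £91,863.27.
Total = £28,368.88 + £110,015.40 + £91,863.27 = £230,247.55.

£230,247.55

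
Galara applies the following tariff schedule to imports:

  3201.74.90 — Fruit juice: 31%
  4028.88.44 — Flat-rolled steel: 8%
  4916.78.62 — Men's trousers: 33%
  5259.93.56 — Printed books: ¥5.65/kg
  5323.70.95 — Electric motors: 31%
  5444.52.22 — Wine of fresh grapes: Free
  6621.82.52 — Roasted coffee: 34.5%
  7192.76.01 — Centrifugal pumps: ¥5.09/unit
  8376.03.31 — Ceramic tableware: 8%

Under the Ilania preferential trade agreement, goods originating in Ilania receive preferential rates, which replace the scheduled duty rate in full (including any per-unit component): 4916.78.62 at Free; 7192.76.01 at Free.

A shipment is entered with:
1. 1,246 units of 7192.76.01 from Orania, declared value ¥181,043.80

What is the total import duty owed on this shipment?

Line 1 (7192.76.01, Orania, 1,246 units, ¥181,043.80):
Base rate for 7192.76.01 is ¥5.09/unit.
7192.76.01 has an FTA preferential rate, but origin Orania is not Ilania; base rate stands.
Duty = 1,246 × ¥5.09 = ¥6,342.14.

¥6,342.14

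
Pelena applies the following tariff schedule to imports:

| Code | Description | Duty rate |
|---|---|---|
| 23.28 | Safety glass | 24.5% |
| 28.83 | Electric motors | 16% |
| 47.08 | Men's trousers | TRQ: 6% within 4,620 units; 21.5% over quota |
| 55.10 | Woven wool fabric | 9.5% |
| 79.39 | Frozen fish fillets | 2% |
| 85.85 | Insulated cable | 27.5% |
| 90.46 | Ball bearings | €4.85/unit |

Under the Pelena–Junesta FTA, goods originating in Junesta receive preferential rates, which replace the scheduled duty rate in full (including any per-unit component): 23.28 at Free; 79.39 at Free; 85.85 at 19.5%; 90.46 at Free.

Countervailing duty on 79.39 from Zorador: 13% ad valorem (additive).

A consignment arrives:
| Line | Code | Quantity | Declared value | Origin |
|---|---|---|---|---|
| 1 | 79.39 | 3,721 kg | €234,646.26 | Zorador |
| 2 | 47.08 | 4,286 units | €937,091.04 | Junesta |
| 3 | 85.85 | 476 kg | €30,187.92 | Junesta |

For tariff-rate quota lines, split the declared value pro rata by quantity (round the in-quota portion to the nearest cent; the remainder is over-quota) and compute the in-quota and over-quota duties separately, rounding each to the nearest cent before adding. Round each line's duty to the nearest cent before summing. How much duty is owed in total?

Line 1 (79.39, Zorador, 3,721 kg, €234,646.26):
Base rate for 79.39 is 2%.
79.39 has an FTA preferential rate, but origin Zorador is not Junesta; base rate stands.
Additional duty on 79.39 from Zorador: +13%. Applied ad valorem rate: 2% + 13% = 15%.
Duty = €234,646.26 × 15% = €35,196.94.
Line 2 (47.08, Junesta, 4,286 units, €937,091.04):
Code 47.08 is under a tariff-rate quota (threshold 4,620 units). Quantity 4,286 units is within the quota, so the in-quota rate 6% applies to the full value.
Duty = €937,091.04 × 6% = €56,225.46.
Line 3 (85.85, Junesta, 476 kg, €30,187.92):
Base rate for 85.85 is 27.5%.
Origin Junesta qualifies under the Pelena–Junesta agreement and 85.85 is covered: preferential rate 19.5% applies instead.
Duty = €30,187.92 × 19.5% = €5,886.64.
Total = €35,196.94 + €56,225.46 + €5,886.64 = €97,309.04.

€97,309.04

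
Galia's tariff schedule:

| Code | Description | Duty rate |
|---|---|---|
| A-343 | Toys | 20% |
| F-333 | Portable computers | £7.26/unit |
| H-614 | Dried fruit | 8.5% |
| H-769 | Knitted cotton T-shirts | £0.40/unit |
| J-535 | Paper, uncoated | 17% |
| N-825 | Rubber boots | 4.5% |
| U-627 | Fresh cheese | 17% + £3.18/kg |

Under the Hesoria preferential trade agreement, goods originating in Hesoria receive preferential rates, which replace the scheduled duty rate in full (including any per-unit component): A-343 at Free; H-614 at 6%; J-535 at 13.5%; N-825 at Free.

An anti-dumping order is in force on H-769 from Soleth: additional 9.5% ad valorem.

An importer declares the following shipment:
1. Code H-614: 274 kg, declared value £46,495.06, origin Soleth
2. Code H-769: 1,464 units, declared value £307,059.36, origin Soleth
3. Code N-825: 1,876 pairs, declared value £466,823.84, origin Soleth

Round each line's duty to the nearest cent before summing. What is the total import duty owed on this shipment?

Line 1 (H-614, Soleth, 274 kg, £46,495.06):
Base rate for H-614 is 8.5%.
H-614 has an FTA preferential rate, but origin Soleth is not Hesoria; base rate stands.
Duty = £46,495.06 × 8.5% = £3,952.08.
Line 2 (H-769, Soleth, 1,464 units, £307,059.36):
Base rate for H-769 is £0.40/unit.
Additional duty on H-769 from Soleth: +9.5% ad valorem. Applied ad valorem rate = 9.5%.
Duty = £307,059.36 × 9.5% + 1,464 × £0.40 = £29,756.24.
Line 3 (N-825, Soleth, 1,876 pairs, £466,823.84):
Base rate for N-825 is 4.5%.
N-825 has an FTA preferential rate, but origin Soleth is not Hesoria; base rate stands.
Duty = £466,823.84 × 4.5% = £21,007.07.
Total = £3,952.08 + £29,756.24 + £21,007.07 = £54,715.39.

£54,715.39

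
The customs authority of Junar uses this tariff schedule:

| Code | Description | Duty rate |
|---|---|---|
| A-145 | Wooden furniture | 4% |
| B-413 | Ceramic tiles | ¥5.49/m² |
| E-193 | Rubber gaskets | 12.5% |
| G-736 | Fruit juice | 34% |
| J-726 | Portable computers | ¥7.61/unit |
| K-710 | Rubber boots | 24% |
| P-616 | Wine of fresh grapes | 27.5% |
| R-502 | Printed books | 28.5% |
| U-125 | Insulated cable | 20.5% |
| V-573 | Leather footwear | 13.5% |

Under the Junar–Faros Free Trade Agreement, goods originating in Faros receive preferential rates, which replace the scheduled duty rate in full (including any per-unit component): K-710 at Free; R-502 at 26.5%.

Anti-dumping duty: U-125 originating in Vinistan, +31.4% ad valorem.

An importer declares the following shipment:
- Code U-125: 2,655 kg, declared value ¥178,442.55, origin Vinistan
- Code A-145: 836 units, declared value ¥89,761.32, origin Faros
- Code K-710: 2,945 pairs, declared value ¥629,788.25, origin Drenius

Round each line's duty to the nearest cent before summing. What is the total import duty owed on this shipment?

¥247,351.31

Line 1 (U-125, Vinistan, 2,655 kg, ¥178,442.55):
Base rate for U-125 is 20.5%.
Additional duty on U-125 from Vinistan: +31.4%. Applied ad valorem rate: 20.5% + 31.4% = 51.9%.
Duty = ¥178,442.55 × 51.9% = ¥92,611.68.
Line 2 (A-145, Faros, 836 units, ¥89,761.32):
Base rate for A-145 is 4%.
Origin Faros is the FTA partner but A-145 is not on the preference list; base rate stands.
Duty = ¥89,761.32 × 4% = ¥3,590.45.
Line 3 (K-710, Drenius, 2,945 pairs, ¥629,788.25):
Base rate for K-710 is 24%.
K-710 has an FTA preferential rate, but origin Drenius is not Faros; base rate stands.
Duty = ¥629,788.25 × 24% = ¥151,149.18.
Total = ¥92,611.68 + ¥3,590.45 + ¥151,149.18 = ¥247,351.31.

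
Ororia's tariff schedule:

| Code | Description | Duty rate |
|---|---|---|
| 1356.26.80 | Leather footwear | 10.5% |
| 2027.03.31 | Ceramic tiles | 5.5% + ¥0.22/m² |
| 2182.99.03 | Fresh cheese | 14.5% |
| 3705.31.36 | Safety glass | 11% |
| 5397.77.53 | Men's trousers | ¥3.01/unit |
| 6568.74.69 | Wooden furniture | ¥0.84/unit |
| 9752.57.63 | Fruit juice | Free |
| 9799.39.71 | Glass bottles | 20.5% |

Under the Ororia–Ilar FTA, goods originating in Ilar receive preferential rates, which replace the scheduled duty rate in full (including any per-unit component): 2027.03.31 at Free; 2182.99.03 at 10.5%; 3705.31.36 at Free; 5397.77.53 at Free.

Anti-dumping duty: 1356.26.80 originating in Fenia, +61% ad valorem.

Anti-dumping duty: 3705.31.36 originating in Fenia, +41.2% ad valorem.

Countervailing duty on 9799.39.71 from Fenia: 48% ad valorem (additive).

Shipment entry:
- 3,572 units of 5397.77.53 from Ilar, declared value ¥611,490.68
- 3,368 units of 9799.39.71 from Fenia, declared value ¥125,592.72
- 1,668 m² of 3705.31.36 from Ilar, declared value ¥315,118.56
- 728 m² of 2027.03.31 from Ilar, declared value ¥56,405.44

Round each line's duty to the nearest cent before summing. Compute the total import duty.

Line 1 (5397.77.53, Ilar, 3,572 units, ¥611,490.68):
Base rate for 5397.77.53 is ¥3.01/unit.
Origin Ilar qualifies under the Ororia–Ilar agreement and 5397.77.53 is covered: preferential rate Free applies instead.
Duty = ¥611,490.68 × 0% = ¥0.00.
Line 2 (9799.39.71, Fenia, 3,368 units, ¥125,592.72):
Base rate for 9799.39.71 is 20.5%.
Additional duty on 9799.39.71 from Fenia: +48%. Applied ad valorem rate: 20.5% + 48% = 68.5%.
Duty = ¥125,592.72 × 68.5% = ¥86,031.01.
Line 3 (3705.31.36, Ilar, 1,668 m², ¥315,118.56):
Base rate for 3705.31.36 is 11%.
Origin Ilar qualifies under the Ororia–Ilar agreement and 3705.31.36 is covered: preferential rate Free applies instead.
The additional-duty order on 3705.31.36 targets Fenia, not Ilar; it does not apply.
Duty = ¥315,118.56 × 0% = ¥0.00.
Line 4 (2027.03.31, Ilar, 728 m², ¥56,405.44):
Base rate for 2027.03.31 is 5.5% + ¥0.22/m².
Origin Ilar qualifies under the Ororia–Ilar agreement and 2027.03.31 is covered: preferential rate Free applies instead.
Duty = ¥56,405.44 × 0% = ¥0.00.
Total = ¥0.00 + ¥86,031.01 + ¥0.00 + ¥0.00 = ¥86,031.01.

¥86,031.01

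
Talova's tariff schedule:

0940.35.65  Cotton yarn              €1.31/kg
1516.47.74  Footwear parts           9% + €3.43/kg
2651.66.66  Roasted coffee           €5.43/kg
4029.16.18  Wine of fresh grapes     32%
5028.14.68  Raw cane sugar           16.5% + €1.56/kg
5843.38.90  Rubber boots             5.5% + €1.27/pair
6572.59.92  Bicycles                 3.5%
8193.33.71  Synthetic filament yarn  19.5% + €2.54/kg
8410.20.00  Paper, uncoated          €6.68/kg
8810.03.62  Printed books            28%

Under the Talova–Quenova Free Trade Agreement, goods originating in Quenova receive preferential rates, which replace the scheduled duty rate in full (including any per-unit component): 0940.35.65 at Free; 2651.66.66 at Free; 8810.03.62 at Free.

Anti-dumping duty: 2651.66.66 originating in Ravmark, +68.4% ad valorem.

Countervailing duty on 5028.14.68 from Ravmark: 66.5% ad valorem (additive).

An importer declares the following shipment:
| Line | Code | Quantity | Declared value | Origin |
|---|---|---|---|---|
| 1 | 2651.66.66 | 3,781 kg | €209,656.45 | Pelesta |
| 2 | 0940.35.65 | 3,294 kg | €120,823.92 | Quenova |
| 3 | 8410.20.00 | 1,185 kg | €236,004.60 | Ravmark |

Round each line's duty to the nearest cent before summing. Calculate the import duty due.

Line 1 (2651.66.66, Pelesta, 3,781 kg, €209,656.45):
Base rate for 2651.66.66 is €5.43/kg.
2651.66.66 has an FTA preferential rate, but origin Pelesta is not Quenova; base rate stands.
The additional-duty order on 2651.66.66 targets Ravmark, not Pelesta; it does not apply.
Duty = 3,781 × €5.43 = €20,530.83.
Line 2 (0940.35.65, Quenova, 3,294 kg, €120,823.92):
Base rate for 0940.35.65 is €1.31/kg.
Origin Quenova qualifies under the Talova–Quenova agreement and 0940.35.65 is covered: preferential rate Free applies instead.
Duty = €120,823.92 × 0% = €0.00.
Line 3 (8410.20.00, Ravmark, 1,185 kg, €236,004.60):
Base rate for 8410.20.00 is €6.68/kg.
Duty = 1,185 × €6.68 = €7,915.80.
Total = €20,530.83 + €0.00 + €7,915.80 = €28,446.63.

€28,446.63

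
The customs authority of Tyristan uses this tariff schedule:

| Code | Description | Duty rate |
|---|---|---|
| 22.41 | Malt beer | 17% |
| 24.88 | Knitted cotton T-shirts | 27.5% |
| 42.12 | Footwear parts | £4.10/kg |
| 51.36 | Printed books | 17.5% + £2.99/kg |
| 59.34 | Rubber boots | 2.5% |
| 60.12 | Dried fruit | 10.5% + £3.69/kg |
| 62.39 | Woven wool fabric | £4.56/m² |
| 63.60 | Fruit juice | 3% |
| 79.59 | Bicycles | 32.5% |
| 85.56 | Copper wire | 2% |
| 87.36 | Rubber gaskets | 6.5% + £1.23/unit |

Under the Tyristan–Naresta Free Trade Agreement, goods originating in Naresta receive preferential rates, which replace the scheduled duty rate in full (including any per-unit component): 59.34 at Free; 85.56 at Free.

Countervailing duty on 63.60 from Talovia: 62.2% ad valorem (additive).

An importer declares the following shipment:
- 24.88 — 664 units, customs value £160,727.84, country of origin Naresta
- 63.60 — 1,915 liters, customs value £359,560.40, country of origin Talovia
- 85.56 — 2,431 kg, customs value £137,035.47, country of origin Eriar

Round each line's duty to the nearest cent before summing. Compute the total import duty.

£281,374.25

Line 1 (24.88, Naresta, 664 units, £160,727.84):
Base rate for 24.88 is 27.5%.
Origin Naresta is the FTA partner but 24.88 is not on the preference list; base rate stands.
Duty = £160,727.84 × 27.5% = £44,200.16.
Line 2 (63.60, Talovia, 1,915 liters, £359,560.40):
Base rate for 63.60 is 3%.
Additional duty on 63.60 from Talovia: +62.2%. Applied ad valorem rate: 3% + 62.2% = 65.2%.
Duty = £359,560.40 × 65.2% = £234,433.38.
Line 3 (85.56, Eriar, 2,431 kg, £137,035.47):
Base rate for 85.56 is 2%.
85.56 has an FTA preferential rate, but origin Eriar is not Naresta; base rate stands.
Duty = £137,035.47 × 2% = £2,740.71.
Total = £44,200.16 + £234,433.38 + £2,740.71 = £281,374.25.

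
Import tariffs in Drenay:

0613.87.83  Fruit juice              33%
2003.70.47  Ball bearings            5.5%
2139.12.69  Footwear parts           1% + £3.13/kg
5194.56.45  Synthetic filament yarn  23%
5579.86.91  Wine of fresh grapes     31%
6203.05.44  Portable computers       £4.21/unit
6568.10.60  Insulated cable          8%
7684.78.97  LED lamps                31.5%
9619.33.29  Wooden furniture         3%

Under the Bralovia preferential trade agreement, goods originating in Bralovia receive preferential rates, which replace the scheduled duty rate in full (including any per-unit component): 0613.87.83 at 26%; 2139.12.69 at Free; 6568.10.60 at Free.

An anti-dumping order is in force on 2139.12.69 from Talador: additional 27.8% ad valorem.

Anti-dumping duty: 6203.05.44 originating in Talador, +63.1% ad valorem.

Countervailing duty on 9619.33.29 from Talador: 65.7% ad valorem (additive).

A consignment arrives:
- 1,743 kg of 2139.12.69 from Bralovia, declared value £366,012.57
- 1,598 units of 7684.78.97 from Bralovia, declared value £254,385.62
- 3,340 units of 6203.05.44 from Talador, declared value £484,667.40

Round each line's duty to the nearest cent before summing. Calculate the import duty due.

Line 1 (2139.12.69, Bralovia, 1,743 kg, £366,012.57):
Base rate for 2139.12.69 is 1% + £3.13/kg.
Origin Bralovia qualifies under the Drenay–Bralovia agreement and 2139.12.69 is covered: preferential rate Free applies instead.
The additional-duty order on 2139.12.69 targets Talador, not Bralovia; it does not apply.
Duty = £366,012.57 × 0% = £0.00.
Line 2 (7684.78.97, Bralovia, 1,598 units, £254,385.62):
Base rate for 7684.78.97 is 31.5%.
Origin Bralovia is the FTA partner but 7684.78.97 is not on the preference list; base rate stands.
Duty = £254,385.62 × 31.5% = £80,131.47.
Line 3 (6203.05.44, Talador, 3,340 units, £484,667.40):
Base rate for 6203.05.44 is £4.21/unit.
Additional duty on 6203.05.44 from Talador: +63.1% ad valorem. Applied ad valorem rate = 63.1%.
Duty = £484,667.40 × 63.1% + 3,340 × £4.21 = £319,886.53.
Total = £0.00 + £80,131.47 + £319,886.53 = £400,018.00.

£400,018.00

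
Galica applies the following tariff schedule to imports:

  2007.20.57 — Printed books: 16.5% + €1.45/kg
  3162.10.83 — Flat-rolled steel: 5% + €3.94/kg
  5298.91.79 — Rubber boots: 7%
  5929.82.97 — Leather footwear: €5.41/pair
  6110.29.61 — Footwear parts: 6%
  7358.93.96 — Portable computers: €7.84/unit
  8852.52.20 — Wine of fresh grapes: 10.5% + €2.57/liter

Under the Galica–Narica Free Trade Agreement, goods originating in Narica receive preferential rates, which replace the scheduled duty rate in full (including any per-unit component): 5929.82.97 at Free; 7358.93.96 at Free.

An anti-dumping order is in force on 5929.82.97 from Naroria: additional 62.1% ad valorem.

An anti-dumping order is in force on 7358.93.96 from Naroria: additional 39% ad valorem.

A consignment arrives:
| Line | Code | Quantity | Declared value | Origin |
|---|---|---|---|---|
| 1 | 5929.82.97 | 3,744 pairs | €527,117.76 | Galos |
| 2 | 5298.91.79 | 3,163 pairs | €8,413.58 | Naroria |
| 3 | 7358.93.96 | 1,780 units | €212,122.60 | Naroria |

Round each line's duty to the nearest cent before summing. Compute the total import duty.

€117,527.00

Line 1 (5929.82.97, Galos, 3,744 pairs, €527,117.76):
Base rate for 5929.82.97 is €5.41/pair.
5929.82.97 has an FTA preferential rate, but origin Galos is not Narica; base rate stands.
The additional-duty order on 5929.82.97 targets Naroria, not Galos; it does not apply.
Duty = 3,744 × €5.41 = €20,255.04.
Line 2 (5298.91.79, Naroria, 3,163 pairs, €8,413.58):
Base rate for 5298.91.79 is 7%.
Duty = €8,413.58 × 7% = €588.95.
Line 3 (7358.93.96, Naroria, 1,780 units, €212,122.60):
Base rate for 7358.93.96 is €7.84/unit.
7358.93.96 has an FTA preferential rate, but origin Naroria is not Narica; base rate stands.
Additional duty on 7358.93.96 from Naroria: +39% ad valorem. Applied ad valorem rate = 39%.
Duty = €212,122.60 × 39% + 1,780 × €7.84 = €96,683.01.
Total = €20,255.04 + €588.95 + €96,683.01 = €117,527.00.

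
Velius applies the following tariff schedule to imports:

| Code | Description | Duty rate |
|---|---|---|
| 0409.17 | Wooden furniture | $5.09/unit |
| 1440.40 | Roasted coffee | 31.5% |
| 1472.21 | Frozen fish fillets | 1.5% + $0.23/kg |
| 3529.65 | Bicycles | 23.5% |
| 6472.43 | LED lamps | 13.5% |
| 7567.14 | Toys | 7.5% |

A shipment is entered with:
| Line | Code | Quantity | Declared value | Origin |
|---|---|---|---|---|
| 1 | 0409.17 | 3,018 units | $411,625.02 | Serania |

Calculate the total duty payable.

$15,361.62

Line 1 (0409.17, Serania, 3,018 units, $411,625.02):
Base rate for 0409.17 is $5.09/unit.
Duty = 3,018 × $5.09 = $15,361.62.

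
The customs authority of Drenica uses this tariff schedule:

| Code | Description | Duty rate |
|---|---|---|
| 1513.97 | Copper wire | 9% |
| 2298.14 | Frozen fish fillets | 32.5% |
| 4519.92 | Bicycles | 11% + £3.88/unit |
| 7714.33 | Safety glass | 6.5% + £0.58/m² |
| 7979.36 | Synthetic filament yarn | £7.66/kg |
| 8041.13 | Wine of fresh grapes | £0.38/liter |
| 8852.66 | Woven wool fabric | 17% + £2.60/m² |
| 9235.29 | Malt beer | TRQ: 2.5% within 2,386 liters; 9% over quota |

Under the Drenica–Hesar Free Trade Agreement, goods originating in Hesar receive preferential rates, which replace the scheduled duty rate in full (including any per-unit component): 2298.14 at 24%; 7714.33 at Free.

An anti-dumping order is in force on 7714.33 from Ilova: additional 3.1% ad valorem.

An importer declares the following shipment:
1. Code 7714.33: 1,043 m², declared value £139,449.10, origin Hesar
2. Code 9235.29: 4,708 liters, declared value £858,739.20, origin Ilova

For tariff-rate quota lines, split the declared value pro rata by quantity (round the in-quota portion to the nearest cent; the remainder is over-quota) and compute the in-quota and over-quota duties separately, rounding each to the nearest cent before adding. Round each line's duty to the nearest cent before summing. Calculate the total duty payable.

Line 1 (7714.33, Hesar, 1,043 m², £139,449.10):
Base rate for 7714.33 is 6.5% + £0.58/m².
Origin Hesar qualifies under the Drenica–Hesar agreement and 7714.33 is covered: preferential rate Free applies instead.
The additional-duty order on 7714.33 targets Ilova, not Hesar; it does not apply.
Duty = £139,449.10 × 0% = £0.00.
Line 2 (9235.29, Ilova, 4,708 liters, £858,739.20):
Code 9235.29 is under a tariff-rate quota (threshold 2,386 liters). In-quota: 2,386 liters at 2.5%; over-quota: 2,322 liters at 9%.
Pro-rata value split: in-quota = £858,739.20 × 2,386/4,708 = £435,206.40; over-quota = £858,739.20 − £435,206.40 = £423,532.80.
In-quota duty = £435,206.40 × 2.5% = £10,880.16. Over-quota duty = £423,532.80 × 9% = £38,117.95.
Line duty = £10,880.16 + £38,117.95 = £48,998.11.
Total = £0.00 + £48,998.11 = £48,998.11.

£48,998.11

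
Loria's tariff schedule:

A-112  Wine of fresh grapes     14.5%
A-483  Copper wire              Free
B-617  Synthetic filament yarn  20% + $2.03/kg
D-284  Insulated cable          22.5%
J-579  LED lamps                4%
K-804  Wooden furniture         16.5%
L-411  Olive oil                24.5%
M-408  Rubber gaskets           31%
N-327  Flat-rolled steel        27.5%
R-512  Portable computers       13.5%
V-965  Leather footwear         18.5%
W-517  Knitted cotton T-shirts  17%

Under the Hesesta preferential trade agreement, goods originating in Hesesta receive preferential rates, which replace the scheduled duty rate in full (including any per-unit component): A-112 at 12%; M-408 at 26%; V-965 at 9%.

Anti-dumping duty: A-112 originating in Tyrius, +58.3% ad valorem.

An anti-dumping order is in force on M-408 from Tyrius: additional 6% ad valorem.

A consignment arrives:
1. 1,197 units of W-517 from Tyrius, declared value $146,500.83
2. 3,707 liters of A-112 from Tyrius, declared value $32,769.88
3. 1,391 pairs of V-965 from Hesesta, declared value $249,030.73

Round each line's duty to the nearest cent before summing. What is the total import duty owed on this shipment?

$71,174.38

Line 1 (W-517, Tyrius, 1,197 units, $146,500.83):
Base rate for W-517 is 17%.
Duty = $146,500.83 × 17% = $24,905.14.
Line 2 (A-112, Tyrius, 3,707 liters, $32,769.88):
Base rate for A-112 is 14.5%.
A-112 has an FTA preferential rate, but origin Tyrius is not Hesesta; base rate stands.
Additional duty on A-112 from Tyrius: +58.3%. Applied ad valorem rate: 14.5% + 58.3% = 72.8%.
Duty = $32,769.88 × 72.8% = $23,856.47.
Line 3 (V-965, Hesesta, 1,391 pairs, $249,030.73):
Base rate for V-965 is 18.5%.
Origin Hesesta qualifies under the Loria–Hesesta agreement and V-965 is covered: preferential rate 9% applies instead.
Duty = $249,030.73 × 9% = $22,412.77.
Total = $24,905.14 + $23,856.47 + $22,412.77 = $71,174.38.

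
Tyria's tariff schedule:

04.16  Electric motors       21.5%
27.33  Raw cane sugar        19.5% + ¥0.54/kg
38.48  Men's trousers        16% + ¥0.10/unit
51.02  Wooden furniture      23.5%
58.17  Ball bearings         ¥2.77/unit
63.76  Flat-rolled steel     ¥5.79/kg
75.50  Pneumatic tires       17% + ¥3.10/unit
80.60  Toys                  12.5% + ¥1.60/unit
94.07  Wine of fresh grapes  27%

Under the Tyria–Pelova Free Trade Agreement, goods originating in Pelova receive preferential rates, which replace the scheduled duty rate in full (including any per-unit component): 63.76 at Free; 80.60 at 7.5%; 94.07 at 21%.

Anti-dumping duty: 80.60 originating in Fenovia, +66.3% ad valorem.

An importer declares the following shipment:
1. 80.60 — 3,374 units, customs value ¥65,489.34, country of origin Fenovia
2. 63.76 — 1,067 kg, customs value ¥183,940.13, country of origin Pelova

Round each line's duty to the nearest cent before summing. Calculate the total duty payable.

Line 1 (80.60, Fenovia, 3,374 units, ¥65,489.34):
Base rate for 80.60 is 12.5% + ¥1.60/unit.
80.60 has an FTA preferential rate, but origin Fenovia is not Pelova; base rate stands.
Additional duty on 80.60 from Fenovia: +66.3%. Applied ad valorem rate: 12.5% + 66.3% = 78.8%.
Duty = ¥65,489.34 × 78.8% + 3,374 × ¥1.60 = ¥57,004.00.
Line 2 (63.76, Pelova, 1,067 kg, ¥183,940.13):
Base rate for 63.76 is ¥5.79/kg.
Origin Pelova qualifies under the Tyria–Pelova agreement and 63.76 is covered: preferential rate Free applies instead.
Duty = ¥183,940.13 × 0% = ¥0.00.
Total = ¥57,004.00 + ¥0.00 = ¥57,004.00.

¥57,004.00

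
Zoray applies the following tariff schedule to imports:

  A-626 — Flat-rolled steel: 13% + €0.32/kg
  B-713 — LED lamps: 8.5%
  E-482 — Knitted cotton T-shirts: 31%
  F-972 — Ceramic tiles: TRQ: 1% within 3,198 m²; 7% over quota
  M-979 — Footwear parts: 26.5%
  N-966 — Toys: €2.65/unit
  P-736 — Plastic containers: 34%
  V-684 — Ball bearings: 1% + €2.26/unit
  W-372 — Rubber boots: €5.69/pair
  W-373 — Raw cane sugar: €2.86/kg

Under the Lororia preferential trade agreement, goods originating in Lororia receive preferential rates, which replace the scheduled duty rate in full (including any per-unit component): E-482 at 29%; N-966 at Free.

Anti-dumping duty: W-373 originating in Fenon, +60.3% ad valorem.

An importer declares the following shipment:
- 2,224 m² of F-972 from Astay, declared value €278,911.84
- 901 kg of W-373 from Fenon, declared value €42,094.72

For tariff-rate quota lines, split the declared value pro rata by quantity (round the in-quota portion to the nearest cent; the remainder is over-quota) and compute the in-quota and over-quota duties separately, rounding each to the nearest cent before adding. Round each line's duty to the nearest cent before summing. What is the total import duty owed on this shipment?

€30,749.10

Line 1 (F-972, Astay, 2,224 m², €278,911.84):
Code F-972 is under a tariff-rate quota (threshold 3,198 m²). Quantity 2,224 m² is within the quota, so the in-quota rate 1% applies to the full value.
Duty = €278,911.84 × 1% = €2,789.12.
Line 2 (W-373, Fenon, 901 kg, €42,094.72):
Base rate for W-373 is €2.86/kg.
Additional duty on W-373 from Fenon: +60.3% ad valorem. Applied ad valorem rate = 60.3%.
Duty = €42,094.72 × 60.3% + 901 × €2.86 = €27,959.98.
Total = €2,789.12 + €27,959.98 = €30,749.10.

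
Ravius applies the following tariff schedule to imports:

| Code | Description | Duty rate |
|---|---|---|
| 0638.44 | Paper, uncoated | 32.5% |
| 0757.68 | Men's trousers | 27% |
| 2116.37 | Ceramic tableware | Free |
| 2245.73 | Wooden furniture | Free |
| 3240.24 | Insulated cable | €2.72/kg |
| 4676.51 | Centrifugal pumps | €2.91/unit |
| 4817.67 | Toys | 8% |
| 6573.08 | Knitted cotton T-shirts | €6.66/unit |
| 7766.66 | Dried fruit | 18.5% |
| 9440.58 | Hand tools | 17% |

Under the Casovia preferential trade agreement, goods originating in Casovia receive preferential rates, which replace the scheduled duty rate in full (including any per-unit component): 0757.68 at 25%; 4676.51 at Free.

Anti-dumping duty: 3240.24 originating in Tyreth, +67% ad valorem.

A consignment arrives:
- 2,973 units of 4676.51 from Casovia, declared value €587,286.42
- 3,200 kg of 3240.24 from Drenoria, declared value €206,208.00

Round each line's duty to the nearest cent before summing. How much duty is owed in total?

Line 1 (4676.51, Casovia, 2,973 units, €587,286.42):
Base rate for 4676.51 is €2.91/unit.
Origin Casovia qualifies under the Ravius–Casovia agreement and 4676.51 is covered: preferential rate Free applies instead.
Duty = €587,286.42 × 0% = €0.00.
Line 2 (3240.24, Drenoria, 3,200 kg, €206,208.00):
Base rate for 3240.24 is €2.72/kg.
The additional-duty order on 3240.24 targets Tyreth, not Drenoria; it does not apply.
Duty = 3,200 × €2.72 = €8,704.00.
Total = €0.00 + €8,704.00 = €8,704.00.

€8,704.00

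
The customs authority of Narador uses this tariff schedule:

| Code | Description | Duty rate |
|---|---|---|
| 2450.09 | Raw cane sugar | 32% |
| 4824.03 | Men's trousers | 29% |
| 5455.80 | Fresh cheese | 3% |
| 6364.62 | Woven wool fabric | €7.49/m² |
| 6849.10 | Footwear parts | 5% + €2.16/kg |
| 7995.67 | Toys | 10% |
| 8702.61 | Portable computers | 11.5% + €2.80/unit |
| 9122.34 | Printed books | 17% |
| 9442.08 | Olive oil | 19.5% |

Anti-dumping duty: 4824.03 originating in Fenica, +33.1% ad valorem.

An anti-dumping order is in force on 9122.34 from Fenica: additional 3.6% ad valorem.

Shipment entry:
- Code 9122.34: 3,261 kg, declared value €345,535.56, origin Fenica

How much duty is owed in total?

Line 1 (9122.34, Fenica, 3,261 kg, €345,535.56):
Base rate for 9122.34 is 17%.
Additional duty on 9122.34 from Fenica: +3.6%. Applied ad valorem rate: 17% + 3.6% = 20.6%.
Duty = €345,535.56 × 20.6% = €71,180.33.

€71,180.33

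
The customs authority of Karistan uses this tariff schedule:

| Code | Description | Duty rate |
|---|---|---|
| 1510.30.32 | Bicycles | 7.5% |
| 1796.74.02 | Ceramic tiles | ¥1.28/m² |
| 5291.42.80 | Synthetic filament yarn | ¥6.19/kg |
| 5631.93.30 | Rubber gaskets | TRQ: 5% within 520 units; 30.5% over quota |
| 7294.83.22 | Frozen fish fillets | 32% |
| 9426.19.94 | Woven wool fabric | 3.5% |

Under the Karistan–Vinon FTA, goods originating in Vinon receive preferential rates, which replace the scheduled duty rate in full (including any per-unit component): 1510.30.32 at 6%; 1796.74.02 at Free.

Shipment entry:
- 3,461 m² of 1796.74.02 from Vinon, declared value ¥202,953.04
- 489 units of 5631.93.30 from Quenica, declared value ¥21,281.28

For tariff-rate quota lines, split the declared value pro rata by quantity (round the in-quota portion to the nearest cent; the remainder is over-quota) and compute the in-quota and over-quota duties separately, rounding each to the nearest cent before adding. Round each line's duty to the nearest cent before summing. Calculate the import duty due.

Line 1 (1796.74.02, Vinon, 3,461 m², ¥202,953.04):
Base rate for 1796.74.02 is ¥1.28/m².
Origin Vinon qualifies under the Karistan–Vinon agreement and 1796.74.02 is covered: preferential rate Free applies instead.
Duty = ¥202,953.04 × 0% = ¥0.00.
Line 2 (5631.93.30, Quenica, 489 units, ¥21,281.28):
Code 5631.93.30 is under a tariff-rate quota (threshold 520 units). Quantity 489 units is within the quota, so the in-quota rate 5% applies to the full value.
Duty = ¥21,281.28 × 5% = ¥1,064.06.
Total = ¥0.00 + ¥1,064.06 = ¥1,064.06.

¥1,064.06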